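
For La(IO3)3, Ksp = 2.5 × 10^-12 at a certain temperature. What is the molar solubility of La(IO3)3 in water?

La(IO3)3(s) ⇌ La^3+(aq) + 3 IO3^-(aq)
Ksp = [La^3+][IO3^-]^3
For each mole of La(IO3)3 that dissolves: [La^3+] = s, [IO3^-] = 3s.
Substituting: Ksp = s(3s)^3 = 27s^4
s = (2.5 × 10^-12 / 27)^(1/4) = 5.5 × 10^-4 M

s ≈ 5.5 × 10^-4 M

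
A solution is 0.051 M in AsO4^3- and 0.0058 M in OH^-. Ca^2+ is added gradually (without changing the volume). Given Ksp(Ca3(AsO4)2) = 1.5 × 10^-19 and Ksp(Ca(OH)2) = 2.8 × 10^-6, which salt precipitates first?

Precipitation of each salt starts when its ion product equals its Ksp.
For Ca3(AsO4)2: 1.5 × 10^-19 = (0.051)^2 × [Ca^2+]^3  ⇒  [Ca^2+] = 3.9 × 10^-6 M.
For Ca(OH)2: 2.8 × 10^-6 = (0.0058)^2 × [Ca^2+]  ⇒  [Ca^2+] = 8.3 x 10^-2 M.
The salt with the lower threshold [Ca^2+] precipitates first: Ca3(AsO4)2.

Ca3(AsO4)2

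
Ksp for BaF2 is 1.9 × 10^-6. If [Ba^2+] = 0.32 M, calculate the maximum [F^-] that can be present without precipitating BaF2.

[F^-] = 2.4 x 10^-3 M

BaF2(s) <=> Ba^2+ + 2 F^-
Ksp = [Ba^2+][F^-]^2
Precipitation begins when Q = Ksp. With [Ba^2+] = 0.32 M:
1.9 × 10^-6 = (0.32) × [F^-]^2
[F^-] = (1.9 × 10^-6 / 3.2 × 10^-1)^(1/2) = 2.4 × 10^-3 M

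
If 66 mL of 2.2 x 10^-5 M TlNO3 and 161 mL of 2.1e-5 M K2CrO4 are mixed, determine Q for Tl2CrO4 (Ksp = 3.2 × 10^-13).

Total volume = 66 + 161 = 227 mL.
[Tl^+] = 2.2 x 10^-5 × (66/227) = 6.40 × 10^-6 M
[CrO4^2-] = 2.1 × 10^-5 × (161/227) = 1.49 × 10^-5 M
Tl2CrO4(s) ⇌ 2 Tl^+(aq) + CrO4^2-(aq), so Q = [Tl^+]^2[CrO4^2-]
Q = (6.40 × 10^-6)^2(1.49 x 10^-5) = 6.1 × 10^-16
Q < Ksp, so no precipitate of Tl2CrO4 forms.

Q ≈ 6.1e-16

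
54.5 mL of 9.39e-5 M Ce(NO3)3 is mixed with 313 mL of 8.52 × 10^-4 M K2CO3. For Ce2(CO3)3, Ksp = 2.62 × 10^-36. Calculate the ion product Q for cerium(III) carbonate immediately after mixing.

Total volume = 54.5 + 313 = 367.5 mL.
[Ce^3+] = 9.39 × 10^-5 × (54.5/367.5) = 1.393 × 10^-5 M
[CO3^2-] = 8.52 x 10^-4 × (313/367.5) = 7.256 × 10^-4 M
Ce2(CO3)3(s) ⇌ 2 Ce^3+ + 3 CO3^2-, so Q = [Ce^3+]^2[CO3^2-]^3
Q = (1.393 x 10^-5)^2(7.256 × 10^-4)^3 = 7.41 x 10^-20
Q > Ksp, so Ce2(CO3)3 will precipitate.

Q ≈ 7.41 × 10^-20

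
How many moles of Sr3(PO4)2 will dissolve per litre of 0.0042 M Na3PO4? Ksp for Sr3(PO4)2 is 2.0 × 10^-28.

Sr3(PO4)2(s) ⇌ 3 Sr^2+ + 2 PO4^3-
Ksp = [Sr^2+]^3[PO4^3-]^2
Let s be the molar solubility in this solution. [Sr^2+] = 3s, [PO4^3-] = 0.0042 + 2s ≈ 0.0042 (Ksp is small, so little additional dissolves).
Ksp ≈ (3s)^3 × (0.0042)^2
s = 7.5 × 10^-9 M
Check: 2s = 1.5 × 10^-8 ≪ 0.0042, so the approximation is valid.

s ≈ 7.5 × 10^-9 M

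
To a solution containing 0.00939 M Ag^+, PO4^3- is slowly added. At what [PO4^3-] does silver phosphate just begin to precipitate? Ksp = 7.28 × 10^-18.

[PO4^3-] = 8.79e-12 M

Ag3PO4(s) <=> 3 Ag^+(aq) + PO4^3-(aq)
Ksp = [Ag^+]^3[PO4^3-]
Precipitation begins when Q = Ksp. With [Ag^+] = 0.00939 M:
7.28 × 10^-18 = (0.00939)^3 × [PO4^3-]
[PO4^3-] = (7.28 × 10^-18 / 8.279 × 10^-7) = 8.79 × 10^-12 M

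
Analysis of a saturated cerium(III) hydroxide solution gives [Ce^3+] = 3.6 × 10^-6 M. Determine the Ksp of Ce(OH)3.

Ksp ≈ 4.5 x 10^-21

Ce(OH)3(s) ⇌ Ce^3+ + 3 OH^-
Stoichiometry gives [OH^-] = (3/1)[Ce^3+] = 1.08 x 10^-5 M.
Ksp = [Ce^3+][OH^-]^3
Ksp = 3.6 x 10^-6 × (1.08 x 10^-5)^3 = 4.5 × 10^-21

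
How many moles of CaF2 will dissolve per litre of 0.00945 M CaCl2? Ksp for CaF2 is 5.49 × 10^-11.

CaF2(s) ⇌ Ca^2+(aq) + 2 F^-(aq)
Ksp = [Ca^2+][F^-]^2
If s mol/L dissolves here, [Ca^2+] = 0.00945 + s ≈ 0.00945, [F^-] = 2s (since Ca^2+ from CaCl2 dominates).
Ksp ≈ 0.00945 × (2s)^2
s = 3.81 x 10^-5 M
Check: s = 3.8 x 10^-5 ≪ 0.00945, so the approximation is valid.

s = 3.81 × 10^-5 M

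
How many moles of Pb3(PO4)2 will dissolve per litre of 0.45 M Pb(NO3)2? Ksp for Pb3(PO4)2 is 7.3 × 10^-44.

Pb3(PO4)2(s) ⇌ 3 Pb^2+(aq) + 2 PO4^3-(aq)
Ksp = [Pb^2+]^3[PO4^3-]^2
Let s be the molar solubility in this solution. [Pb^2+] = 0.45 + 3s ≈ 0.45, [PO4^3-] = 2s (Ksp is small, so little additional dissolves).
Ksp ≈ (0.45)^3 × (2s)^2
s = 4.5 × 10^-22 M
Check: 3s = 1.3 × 10^-21 ≪ 0.45, so the approximation is valid.

s = 4.5 x 10^-22 M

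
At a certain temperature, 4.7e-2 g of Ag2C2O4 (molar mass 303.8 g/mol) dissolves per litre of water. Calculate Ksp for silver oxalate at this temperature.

Ksp = 1.5e-11

Molar solubility s = (4.7 × 10^-2 g/L) / (303.8 g/mol) = 1.55 x 10^-4 M.
Ag2C2O4(s) ⇌ 2 Ag^+ + C2O4^2-
If s mol/L of Ag2C2O4 dissolves, [Ag^+] = 2s and [C2O4^2-] = s.
Ksp = [Ag^+]^2[C2O4^2-]
Substituting: Ksp = (2s)^2s = 4s^3
Ksp = 4 × (1.55 x 10^-4)^3 = 1.5 × 10^-11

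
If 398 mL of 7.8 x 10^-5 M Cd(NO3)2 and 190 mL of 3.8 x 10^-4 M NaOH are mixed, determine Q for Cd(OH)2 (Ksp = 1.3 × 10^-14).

Q = 8.0e-13

Total volume = 398 + 190 = 588 mL.
[Cd^2+] = 7.8 × 10^-5 × (398/588) = 5.28 × 10^-5 M
[OH^-] = 3.8 × 10^-4 × (190/588) = 1.23 × 10^-4 M
Cd(OH)2(s) <=> Cd^2+(aq) + 2 OH^-(aq), so Q = [Cd^2+][OH^-]^2
Q = (5.28 × 10^-5)(1.23 × 10^-4)^2 = 8.0 × 10^-13
Q > Ksp, so Cd(OH)2 will precipitate.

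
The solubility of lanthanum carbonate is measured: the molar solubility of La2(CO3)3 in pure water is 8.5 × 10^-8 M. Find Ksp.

4.8e-34

La2(CO3)3(s) ⇌ 2 La^3+ + 3 CO3^2-
If s mol/L of La2(CO3)3 dissolves, [La^3+] = 2s and [CO3^2-] = 3s.
Ksp = [La^3+]^2[CO3^2-]^3
So Ksp = (2s)^2 × (3s)^3 = 108s^5
With s = 8.5 x 10^-8: Ksp = 4.8 x 10^-34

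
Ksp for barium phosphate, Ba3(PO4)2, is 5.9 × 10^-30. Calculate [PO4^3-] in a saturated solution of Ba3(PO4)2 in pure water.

[PO4^3-] = 1.1 x 10^-6 M

Ba3(PO4)2(s) ⇌ 3 Ba^2+ + 2 PO4^3-
Ksp = [Ba^2+]^3[PO4^3-]^2
If s mol/L of Ba3(PO4)2 dissolves, [Ba^2+] = 3s and [PO4^3-] = 2s.
Substituting: Ksp = (3s)^3(2s)^2 = 108s^5
Solving, s = (5.9 × 10^-30/108)^(1/5) = 5.59 x 10^-7 M
[PO4^3-] = 2s = 1.1 × 10^-6 M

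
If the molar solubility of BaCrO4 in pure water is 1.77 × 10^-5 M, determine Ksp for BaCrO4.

Ksp = 3.13e-10

BaCrO4(s) <=> Ba^2+ + CrO4^2-
Let s = molar solubility. Then [Ba^2+] = s and [CrO4^2-] = s.
Ksp = [Ba^2+][CrO4^2-]
Ksp = s^2
With s = 1.77 × 10^-5: Ksp = 3.13 × 10^-10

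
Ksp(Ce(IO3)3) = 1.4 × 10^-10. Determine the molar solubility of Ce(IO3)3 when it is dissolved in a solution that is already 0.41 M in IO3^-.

s ≈ 2.0 × 10^-9 M

Ce(IO3)3(s) <=> Ce^3+(aq) + 3 IO3^-(aq)
Ksp = [Ce^3+][IO3^-]^3
Let s be the molar solubility in this solution. [Ce^3+] = s, [IO3^-] = 0.41 + 3s ≈ 0.41 (common-ion effect: IO3^- is already 0.41 M).
Ksp ≈ s × (0.41)^3
s = 2.0 x 10^-9 M
Check: 3s = 6.1 × 10^-9 ≪ 0.41, so the approximation is valid.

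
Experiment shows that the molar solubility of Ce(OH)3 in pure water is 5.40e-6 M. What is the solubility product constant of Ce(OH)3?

2.30 x 10^-20

Ce(OH)3(s) ⇌ Ce^3+ + 3 OH^-
Let s = molar solubility. Then [Ce^3+] = s and [OH^-] = 3s.
Ksp = [Ce^3+][OH^-]^3
Ksp = s(3s)^3 = 27s^4
With s = 5.40 x 10^-6: Ksp = 2.30 × 10^-20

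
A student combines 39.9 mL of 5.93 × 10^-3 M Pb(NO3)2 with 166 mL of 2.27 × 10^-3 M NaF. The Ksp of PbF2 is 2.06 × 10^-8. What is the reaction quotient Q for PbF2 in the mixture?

3.85e-9

Total volume = 39.9 + 166 = 205.9 mL.
[Pb^2+] = 5.93 x 10^-3 × (39.9/205.9) = 1.149 × 10^-3 M
[F^-] = 2.27 x 10^-3 × (166/205.9) = 1.830 × 10^-3 M
PbF2(s) ⇌ Pb^2+(aq) + 2 F^-(aq), so Q = [Pb^2+][F^-]^2
Q = (1.149 × 10^-3)(1.830 × 10^-3)^2 = 3.85 x 10^-9
Q < Ksp, so no precipitate of PbF2 forms.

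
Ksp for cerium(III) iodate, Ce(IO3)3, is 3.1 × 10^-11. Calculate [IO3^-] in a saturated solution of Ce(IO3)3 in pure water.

[IO3^-] = 3.1 × 10^-3 M

Ce(IO3)3(s) ⇌ Ce^3+ + 3 IO3^-
Ksp = [Ce^3+][IO3^-]^3
Let s = molar solubility. Then [Ce^3+] = s and [IO3^-] = 3s.
Substituting: Ksp = s(3s)^3 = 27s^4
s^4 = 3.1 × 10^-11 / 27, so s = 1.04 x 10^-3 M
[IO3^-] = 3s = 3.1 × 10^-3 M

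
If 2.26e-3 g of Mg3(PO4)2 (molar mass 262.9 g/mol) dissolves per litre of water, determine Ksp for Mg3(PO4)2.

Molar solubility s = (2.26 × 10^-3 g/L) / (262.9 g/mol) = 8.596 × 10^-6 M.
Mg3(PO4)2(s) ⇌ 3 Mg^2+ + 2 PO4^3-
If s mol/L of Mg3(PO4)2 dissolves, [Mg^2+] = 3s and [PO4^3-] = 2s.
Ksp = [Mg^2+]^3[PO4^3-]^2
Ksp = (3s)^3(2s)^2 = 108s^5
With s = 8.596 × 10^-6: Ksp = 5.07 × 10^-24

Ksp = 5.07 × 10^-24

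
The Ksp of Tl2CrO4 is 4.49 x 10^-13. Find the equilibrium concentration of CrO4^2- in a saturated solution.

4.82 × 10^-5 M

Tl2CrO4(s) ⇌ 2 Tl^+ + CrO4^2-
Ksp = [Tl^+]^2[CrO4^2-]
With molar solubility s: [Tl^+] = 2s, [CrO4^2-] = s.
Substituting: Ksp = (2s)^2s = 4s^3
Solving, s = (4.49 x 10^-13/4)^(1/3) = 4.824 x 10^-5 M
[CrO4^2-] = s = 4.82 × 10^-5 M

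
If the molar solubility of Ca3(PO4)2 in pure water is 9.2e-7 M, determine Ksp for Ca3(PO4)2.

Ca3(PO4)2(s) <=> 3 Ca^2+ + 2 PO4^3-
With molar solubility s: [Ca^2+] = 3s, [PO4^3-] = 2s.
Ksp = [Ca^2+]^3[PO4^3-]^2
Substituting: Ksp = (3s)^3(2s)^2 = 108s^5
Ksp = 108 × (9.2 x 10^-7)^5 = 7.1 x 10^-29

7.1 × 10^-29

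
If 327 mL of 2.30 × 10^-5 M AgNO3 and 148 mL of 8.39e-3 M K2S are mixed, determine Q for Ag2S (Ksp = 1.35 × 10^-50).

Total volume = 327 + 148 = 475 mL.
[Ag^+] = 2.30 × 10^-5 × (327/475) = 1.583 x 10^-5 M
[S^2-] = 8.39 × 10^-3 × (148/475) = 2.614 × 10^-3 M
Ag2S(s) ⇌ 2 Ag^+(aq) + S^2-(aq), so Q = [Ag^+]^2[S^2-]
Q = (1.583 × 10^-5)^2(2.614 × 10^-3) = 6.55 × 10^-13
Q > Ksp, so Ag2S will precipitate.

Q ≈ 6.55e-13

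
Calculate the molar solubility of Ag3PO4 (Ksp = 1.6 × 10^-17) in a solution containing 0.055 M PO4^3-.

Ag3PO4(s) ⇌ 3 Ag^+(aq) + PO4^3-(aq)
Ksp = [Ag^+]^3[PO4^3-]
Let s = moles of Ag3PO4 that dissolve per litre. [Ag^+] = 3s, [PO4^3-] = 0.055 + s ≈ 0.055 (common-ion effect: PO4^3- is already 0.055 M).
Ksp ≈ (3s)^3 × 0.055
s = 2.2 × 10^-6 M
Check: s = 2.2 × 10^-6 ≪ 0.055, so the approximation is valid.

2.2 x 10^-6 M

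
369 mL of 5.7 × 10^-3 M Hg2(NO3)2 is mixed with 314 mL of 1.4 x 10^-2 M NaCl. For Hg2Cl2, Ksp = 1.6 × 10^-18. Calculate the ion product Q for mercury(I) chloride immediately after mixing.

Q ≈ 1.3 × 10^-7

Total volume = 369 + 314 = 683 mL.
[Hg2^2+] = 5.7 × 10^-3 × (369/683) = 3.08 x 10^-3 M
[Cl^-] = 1.4 x 10^-2 × (314/683) = 6.44 × 10^-3 M
Hg2Cl2(s) ⇌ Hg2^2+(aq) + 2 Cl^-(aq), so Q = [Hg2^2+][Cl^-]^2
Q = (3.08 x 10^-3)(6.44 × 10^-3)^2 = 1.3 x 10^-7
Q > Ksp, so Hg2Cl2 will precipitate.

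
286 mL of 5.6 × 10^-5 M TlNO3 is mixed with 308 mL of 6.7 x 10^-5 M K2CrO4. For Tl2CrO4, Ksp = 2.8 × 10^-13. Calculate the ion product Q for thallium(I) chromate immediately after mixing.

Q ≈ 2.5e-14

Total volume = 286 + 308 = 594 mL.
[Tl^+] = 5.6 × 10^-5 × (286/594) = 2.70 × 10^-5 M
[CrO4^2-] = 6.7 × 10^-5 × (308/594) = 3.47 × 10^-5 M
Tl2CrO4(s) <=> 2 Tl^+(aq) + CrO4^2-(aq), so Q = [Tl^+]^2[CrO4^2-]
Q = (2.70 × 10^-5)^2(3.47 × 10^-5) = 2.5 × 10^-14
Q < Ksp, so no precipitate of Tl2CrO4 forms.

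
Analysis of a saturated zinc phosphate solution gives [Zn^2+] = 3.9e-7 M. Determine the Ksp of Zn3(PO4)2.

Zn3(PO4)2(s) ⇌ 3 Zn^2+ + 2 PO4^3-
Stoichiometry gives [PO4^3-] = (2/3)[Zn^2+] = 2.60 x 10^-7 M.
Ksp = [Zn^2+]^3[PO4^3-]^2
Ksp = (3.9 x 10^-7)^3 × (2.60 × 10^-7)^2 = 4.0 × 10^-33

Ksp = 4.0e-33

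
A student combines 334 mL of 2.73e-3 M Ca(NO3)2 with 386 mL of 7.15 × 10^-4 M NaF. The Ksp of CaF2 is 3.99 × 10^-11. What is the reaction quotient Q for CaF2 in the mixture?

1.86 x 10^-10

Total volume = 334 + 386 = 720 mL.
[Ca^2+] = 2.73 × 10^-3 × (334/720) = 1.266 x 10^-3 M
[F^-] = 7.15 × 10^-4 × (386/720) = 3.833 × 10^-4 M
CaF2(s) ⇌ Ca^2+ + 2 F^-, so Q = [Ca^2+][F^-]^2
Q = (1.266 x 10^-3)(3.833 × 10^-4)^2 = 1.86 x 10^-10
Q > Ksp, so CaF2 will precipitate.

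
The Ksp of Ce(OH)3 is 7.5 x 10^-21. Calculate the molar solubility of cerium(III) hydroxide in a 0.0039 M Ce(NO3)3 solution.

s = 4.1 × 10^-7 M

Ce(OH)3(s) ⇌ Ce^3+(aq) + 3 OH^-(aq)
Ksp = [Ce^3+][OH^-]^3
If s mol/L dissolves here, [Ce^3+] = 0.0039 + s ≈ 0.0039, [OH^-] = 3s (since Ce^3+ from Ce(NO3)3 dominates).
Ksp ≈ 0.0039 × (3s)^3
s = 4.1 x 10^-7 M
Check: s = 4.1 x 10^-7 ≪ 0.0039, so the approximation is valid.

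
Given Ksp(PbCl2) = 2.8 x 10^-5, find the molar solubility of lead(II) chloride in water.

PbCl2(s) ⇌ Pb^2+(aq) + 2 Cl^-(aq)
Ksp = [Pb^2+][Cl^-]^2
Let s = molar solubility. Then [Pb^2+] = s and [Cl^-] = 2s.
Substituting: Ksp = s(2s)^2 = 4s^3
s^3 = 2.8 x 10^-5 / 4, so s = 1.9 x 10^-2 M

s ≈ 1.9 × 10^-2 M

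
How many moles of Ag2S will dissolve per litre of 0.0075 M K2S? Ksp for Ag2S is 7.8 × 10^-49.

Ag2S(s) ⇌ 2 Ag^+(aq) + S^2-(aq)
Ksp = [Ag^+]^2[S^2-]
If s mol/L dissolves here, [Ag^+] = 2s, [S^2-] = 0.0075 + s ≈ 0.0075 (Ksp is small, so little additional dissolves).
Ksp ≈ (2s)^2 × 0.0075
s = 5.1 × 10^-24 M
Check: s = 5.1 x 10^-24 ≪ 0.0075, so the approximation is valid.

s ≈ 5.1 × 10^-24 M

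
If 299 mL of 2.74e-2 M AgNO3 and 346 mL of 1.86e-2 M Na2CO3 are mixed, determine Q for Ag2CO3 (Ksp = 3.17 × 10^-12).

Total volume = 299 + 346 = 645 mL.
[Ag^+] = 2.74 × 10^-2 × (299/645) = 1.270 × 10^-2 M
[CO3^2-] = 1.86 × 10^-2 × (346/645) = 9.978 x 10^-3 M
Ag2CO3(s) ⇌ 2 Ag^+ + CO3^2-, so Q = [Ag^+]^2[CO3^2-]
Q = (1.270 × 10^-2)^2(9.978 x 10^-3) = 1.61 × 10^-6
Q > Ksp, so Ag2CO3 will precipitate.

1.61 x 10^-6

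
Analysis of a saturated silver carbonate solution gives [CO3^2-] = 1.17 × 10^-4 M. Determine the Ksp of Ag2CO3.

Ksp ≈ 6.41 x 10^-12

Ag2CO3(s) <=> 2 Ag^+(aq) + CO3^2-(aq)
Stoichiometry gives [Ag^+] = (2/1)[CO3^2-] = 2.340 × 10^-4 M.
Ksp = [Ag^+]^2[CO3^2-]
Ksp = (2.340 × 10^-4)^2 × 1.17 × 10^-4 = 6.41 × 10^-12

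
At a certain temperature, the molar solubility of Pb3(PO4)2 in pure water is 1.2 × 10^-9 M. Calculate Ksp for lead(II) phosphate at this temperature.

2.7e-43

Pb3(PO4)2(s) ⇌ 3 Pb^2+(aq) + 2 PO4^3-(aq)
If s mol/L of Pb3(PO4)2 dissolves, [Pb^2+] = 3s and [PO4^3-] = 2s.
Ksp = [Pb^2+]^3[PO4^3-]^2
So Ksp = (3s)^3 × (2s)^2 = 108s^5
With s = 1.2 × 10^-9: Ksp = 2.7 × 10^-43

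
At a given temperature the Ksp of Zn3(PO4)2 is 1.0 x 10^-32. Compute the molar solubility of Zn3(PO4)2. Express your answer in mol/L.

s = 1.6 x 10^-7 M

Zn3(PO4)2(s) ⇌ 3 Zn^2+(aq) + 2 PO4^3-(aq)
Ksp = [Zn^2+]^3[PO4^3-]^2
Let s = molar solubility. Then [Zn^2+] = 3s and [PO4^3-] = 2s.
So Ksp = (3s)^3 × (2s)^2 = 108s^5
s^5 = 1.0 x 10^-32 / 108, so s = 1.6 × 10^-7 M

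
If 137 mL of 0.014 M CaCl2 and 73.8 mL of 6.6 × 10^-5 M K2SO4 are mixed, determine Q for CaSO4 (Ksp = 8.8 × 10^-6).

Total volume = 137 + 73.8 = 210.8 mL.
[Ca^2+] = 1.4 × 10^-2 × (137/210.8) = 9.10 × 10^-3 M
[SO4^2-] = 6.6 × 10^-5 × (73.8/210.8) = 2.31 x 10^-5 M
CaSO4(s) ⇌ Ca^2+(aq) + SO4^2-(aq), so Q = [Ca^2+][SO4^2-]
Q = (9.10 × 10^-3)(2.31 × 10^-5) = 2.1 × 10^-7
Q < Ksp, so no precipitate of CaSO4 forms.

Q = 2.1 x 10^-7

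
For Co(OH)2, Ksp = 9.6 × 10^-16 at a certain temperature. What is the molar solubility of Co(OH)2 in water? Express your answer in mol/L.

s = 6.2 × 10^-6 M

Co(OH)2(s) <=> Co^2+(aq) + 2 OH^-(aq)
Ksp = [Co^2+][OH^-]^2
For each mole of Co(OH)2 that dissolves: [Co^2+] = s, [OH^-] = 2s.
Substituting: Ksp = s(2s)^2 = 4s^3
s^3 = 9.6 × 10^-16 / 4, so s = 6.2 x 10^-6 M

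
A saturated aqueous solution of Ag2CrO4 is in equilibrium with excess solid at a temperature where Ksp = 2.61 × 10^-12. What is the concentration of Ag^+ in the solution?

Ag2CrO4(s) ⇌ 2 Ag^+ + CrO4^2-
Ksp = [Ag^+]^2[CrO4^2-]
With molar solubility s: [Ag^+] = 2s, [CrO4^2-] = s.
Substituting: Ksp = (2s)^2s = 4s^3
s^3 = 2.61 × 10^-12 / 4, so s = 8.673 x 10^-5 M
[Ag^+] = 2s = 1.73 × 10^-4 M

1.73 × 10^-4 M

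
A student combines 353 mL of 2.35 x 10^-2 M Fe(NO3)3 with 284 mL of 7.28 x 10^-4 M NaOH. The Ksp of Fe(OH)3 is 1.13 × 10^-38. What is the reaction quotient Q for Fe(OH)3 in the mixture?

Q = 4.45e-13

Total volume = 353 + 284 = 637 mL.
[Fe^3+] = 2.35 × 10^-2 × (353/637) = 1.302 × 10^-2 M
[OH^-] = 7.28 × 10^-4 × (284/637) = 3.246 x 10^-4 M
Fe(OH)3(s) ⇌ Fe^3+ + 3 OH^-, so Q = [Fe^3+][OH^-]^3
Q = (1.302 x 10^-2)(3.246 × 10^-4)^3 = 4.45 × 10^-13
Q > Ksp, so Fe(OH)3 will precipitate.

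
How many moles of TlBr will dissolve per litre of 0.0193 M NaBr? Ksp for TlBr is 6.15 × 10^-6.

TlBr(s) ⇌ Tl^+(aq) + Br^-(aq)
Ksp = [Tl^+][Br^-]
If s mol/L dissolves here, [Tl^+] = s, [Br^-] = 0.0193 + s ≈ 0.0193 (common-ion effect: Br^- is already 0.0193 M).
Ksp ≈ s × 0.0193
s = 3.19 x 10^-4 M
Check: s = 3.2 x 10^-4 ≪ 0.0193, so the approximation is valid.

s = 3.19e-4 M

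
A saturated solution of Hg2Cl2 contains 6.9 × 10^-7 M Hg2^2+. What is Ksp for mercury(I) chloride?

1.3 x 10^-18

Hg2Cl2(s) <=> Hg2^2+ + 2 Cl^-
Stoichiometry gives [Cl^-] = (2/1)[Hg2^2+] = 1.38 × 10^-6 M.
Ksp = [Hg2^2+][Cl^-]^2
Ksp = 6.9 x 10^-7 × (1.38 × 10^-6)^2 = 1.3 × 10^-18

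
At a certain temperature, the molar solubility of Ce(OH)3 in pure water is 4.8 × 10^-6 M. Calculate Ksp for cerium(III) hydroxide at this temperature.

Ce(OH)3(s) <=> Ce^3+ + 3 OH^-
If s mol/L of Ce(OH)3 dissolves, [Ce^3+] = s and [OH^-] = 3s.
Ksp = [Ce^3+][OH^-]^3
Substituting: Ksp = s(3s)^3 = 27s^4
With s = 4.8 × 10^-6: Ksp = 1.4 × 10^-20

Ksp ≈ 1.4e-20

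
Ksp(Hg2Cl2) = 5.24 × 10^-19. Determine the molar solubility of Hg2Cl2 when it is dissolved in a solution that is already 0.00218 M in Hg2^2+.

Hg2Cl2(s) ⇌ Hg2^2+(aq) + 2 Cl^-(aq)
Ksp = [Hg2^2+][Cl^-]^2
If s mol/L dissolves here, [Hg2^2+] = 0.00218 + s ≈ 0.00218, [Cl^-] = 2s (common-ion effect: Hg2^2+ is already 0.00218 M).
Ksp ≈ 0.00218 × (2s)^2
s = 7.75 x 10^-9 M
Check: s = 7.8 x 10^-9 ≪ 0.00218, so the approximation is valid.

7.75 × 10^-9 M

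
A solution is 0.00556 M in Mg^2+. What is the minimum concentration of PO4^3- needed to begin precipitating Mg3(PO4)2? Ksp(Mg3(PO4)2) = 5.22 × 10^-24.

Mg3(PO4)2(s) ⇌ 3 Mg^2+ + 2 PO4^3-
Ksp = [Mg^2+]^3[PO4^3-]^2
Precipitation begins when Q = Ksp. With [Mg^2+] = 0.00556 M:
5.22 × 10^-24 = (0.00556)^3 × [PO4^3-]^2
[PO4^3-] = (5.22 × 10^-24 / 1.719 x 10^-7)^(1/2) = 5.51 × 10^-9 M

5.51 × 10^-9 M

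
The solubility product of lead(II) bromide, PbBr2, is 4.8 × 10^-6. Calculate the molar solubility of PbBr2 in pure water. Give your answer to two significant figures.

PbBr2(s) <=> Pb^2+(aq) + 2 Br^-(aq)
Ksp = [Pb^2+][Br^-]^2
With molar solubility s: [Pb^2+] = s, [Br^-] = 2s.
So Ksp = s × (2s)^2 = 4s^3
s^3 = 4.8 × 10^-6 / 4, so s = 1.1 × 10^-2 M

s = 1.1e-2 M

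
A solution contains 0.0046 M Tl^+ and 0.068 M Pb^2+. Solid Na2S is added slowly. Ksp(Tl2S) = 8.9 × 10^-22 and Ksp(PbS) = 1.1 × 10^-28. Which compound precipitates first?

PbS

Each salt begins to precipitate when Q = Ksp, i.e. when [S^2-] reaches its threshold.
For Tl2S: 8.9 × 10^-22 = (0.0046)^2 × [S^2-]  ⇒  [S^2-] = 4.2 × 10^-17 M.
For PbS: 1.1 × 10^-28 = 0.068 × [S^2-]  ⇒  [S^2-] = 1.6 × 10^-27 M.
The salt with the lower threshold [S^2-] precipitates first: PbS.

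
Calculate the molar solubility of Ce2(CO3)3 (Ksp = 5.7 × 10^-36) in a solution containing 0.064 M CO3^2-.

s = 7.4 × 10^-17 M

Ce2(CO3)3(s) <=> 2 Ce^3+ + 3 CO3^2-
Ksp = [Ce^3+]^2[CO3^2-]^3
If s mol/L dissolves here, [Ce^3+] = 2s, [CO3^2-] = 0.064 + 3s ≈ 0.064 (common-ion effect: CO3^2- is already 0.064 M).
Ksp ≈ (2s)^2 × (0.064)^3
s = 7.4 × 10^-17 M
Check: 3s = 2.2 × 10^-16 ≪ 0.064, so the approximation is valid.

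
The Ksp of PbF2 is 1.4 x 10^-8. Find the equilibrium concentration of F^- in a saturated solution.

PbF2(s) ⇌ Pb^2+(aq) + 2 F^-(aq)
Ksp = [Pb^2+][F^-]^2
With molar solubility s: [Pb^2+] = s, [F^-] = 2s.
Ksp = s(2s)^2 = 4s^3
s = (1.4 x 10^-8 / 4)^(1/3) = 1.52 × 10^-3 M
[F^-] = 2s = 3.0 × 10^-3 M

[F^-] = 3.0e-3 M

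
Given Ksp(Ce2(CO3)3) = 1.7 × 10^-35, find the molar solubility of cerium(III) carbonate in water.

Ce2(CO3)3(s) <=> 2 Ce^3+ + 3 CO3^2-
Ksp = [Ce^3+]^2[CO3^2-]^3
For each mole of Ce2(CO3)3 that dissolves: [Ce^3+] = 2s, [CO3^2-] = 3s.
Substituting: Ksp = (2s)^2(3s)^3 = 108s^5
Solving, s = (1.7 × 10^-35/108)^(1/5) = 4.4 × 10^-8 M

4.4 × 10^-8 M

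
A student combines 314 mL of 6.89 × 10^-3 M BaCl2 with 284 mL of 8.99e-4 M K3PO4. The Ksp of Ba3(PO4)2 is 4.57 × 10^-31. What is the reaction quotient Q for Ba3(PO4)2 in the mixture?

Total volume = 314 + 284 = 598 mL.
[Ba^2+] = 6.89 x 10^-3 × (314/598) = 3.618 x 10^-3 M
[PO4^3-] = 8.99 x 10^-4 × (284/598) = 4.269 x 10^-4 M
Ba3(PO4)2(s) ⇌ 3 Ba^2+(aq) + 2 PO4^3-(aq), so Q = [Ba^2+]^3[PO4^3-]^2
Q = (3.618 × 10^-3)^3(4.269 × 10^-4)^2 = 8.63 × 10^-15
Q > Ksp, so Ba3(PO4)2 will precipitate.

Q ≈ 8.63e-15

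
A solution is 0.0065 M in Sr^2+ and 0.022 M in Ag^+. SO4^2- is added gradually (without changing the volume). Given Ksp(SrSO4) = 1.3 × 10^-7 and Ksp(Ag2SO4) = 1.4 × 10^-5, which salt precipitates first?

SrSO4

Each salt begins to precipitate when Q = Ksp, i.e. when [SO4^2-] reaches its threshold.
For SrSO4: 1.3 × 10^-7 = 0.0065 × [SO4^2-]  ⇒  [SO4^2-] = 2.0 x 10^-5 M.
For Ag2SO4: 1.4 × 10^-5 = (0.022)^2 × [SO4^2-]  ⇒  [SO4^2-] = 2.9 × 10^-2 M.
The salt with the lower threshold [SO4^2-] precipitates first: SrSO4.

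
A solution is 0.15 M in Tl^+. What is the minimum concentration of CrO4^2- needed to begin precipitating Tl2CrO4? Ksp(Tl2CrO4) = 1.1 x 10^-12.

4.9 x 10^-11 M

Tl2CrO4(s) <=> 2 Tl^+ + CrO4^2-
Ksp = [Tl^+]^2[CrO4^2-]
Precipitation begins when Q = Ksp. With [Tl^+] = 0.15 M:
1.1 x 10^-12 = (0.15)^2 × [CrO4^2-]
[CrO4^2-] = (1.1 x 10^-12 / 2.25 × 10^-2) = 4.9 × 10^-11 M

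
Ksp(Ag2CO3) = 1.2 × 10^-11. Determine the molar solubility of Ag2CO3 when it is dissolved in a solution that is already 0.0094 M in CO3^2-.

Ag2CO3(s) <=> 2 Ag^+(aq) + CO3^2-(aq)
Ksp = [Ag^+]^2[CO3^2-]
Let s be the molar solubility in this solution. [Ag^+] = 2s, [CO3^2-] = 0.0094 + s ≈ 0.0094 (common-ion effect: CO3^2- is already 0.0094 M).
Ksp ≈ (2s)^2 × 0.0094
s = 1.8 × 10^-5 M
Check: s = 1.8 × 10^-5 ≪ 0.0094, so the approximation is valid.

s ≈ 1.8e-5 M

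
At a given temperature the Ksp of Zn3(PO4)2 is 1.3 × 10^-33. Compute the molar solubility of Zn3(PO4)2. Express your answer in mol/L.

Zn3(PO4)2(s) ⇌ 3 Zn^2+(aq) + 2 PO4^3-(aq)
Ksp = [Zn^2+]^3[PO4^3-]^2
If s mol/L of Zn3(PO4)2 dissolves, [Zn^2+] = 3s and [PO4^3-] = 2s.
Substituting: Ksp = (3s)^3(2s)^2 = 108s^5
s^5 = 1.3 × 10^-33 / 108, so s = 1.0 x 10^-7 M

s ≈ 1.0 × 10^-7 M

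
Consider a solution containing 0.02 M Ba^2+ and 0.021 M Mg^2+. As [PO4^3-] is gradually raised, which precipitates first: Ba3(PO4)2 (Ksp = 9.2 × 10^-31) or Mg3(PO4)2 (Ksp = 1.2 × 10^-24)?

Ba3(PO4)2

Precipitation of each salt starts when its ion product equals its Ksp.
For Ba3(PO4)2: 9.2 × 10^-31 = (0.02)^3 × [PO4^3-]^2  ⇒  [PO4^3-] = 3.4 × 10^-13 M.
For Mg3(PO4)2: 1.2 × 10^-24 = (0.021)^3 × [PO4^3-]^2  ⇒  [PO4^3-] = 3.6 × 10^-10 M.
The salt with the lower threshold [PO4^3-] precipitates first: Ba3(PO4)2.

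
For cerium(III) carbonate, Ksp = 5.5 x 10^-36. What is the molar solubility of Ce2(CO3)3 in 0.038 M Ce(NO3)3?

Ce2(CO3)3(s) ⇌ 2 Ce^3+ + 3 CO3^2-
Ksp = [Ce^3+]^2[CO3^2-]^3
Let s be the molar solubility in this solution. [Ce^3+] = 0.038 + 2s ≈ 0.038, [CO3^2-] = 3s (common-ion effect: Ce^3+ is already 0.038 M).
Ksp ≈ (0.038)^2 × (3s)^3
s = 5.2 x 10^-12 M
Check: 2s = 1.0 × 10^-11 ≪ 0.038, so the approximation is valid.

s = 5.2 x 10^-12 M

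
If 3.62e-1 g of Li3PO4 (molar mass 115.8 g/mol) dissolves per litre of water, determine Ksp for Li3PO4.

2.58 × 10^-9

Molar solubility s = (3.62 x 10^-1 g/L) / (115.8 g/mol) = 3.126 x 10^-3 M.
Li3PO4(s) <=> 3 Li^+ + PO4^3-
If s mol/L of Li3PO4 dissolves, [Li^+] = 3s and [PO4^3-] = s.
Ksp = [Li^+]^3[PO4^3-]
So Ksp = (3s)^3 × s = 27s^4
With s = 3.126 x 10^-3: Ksp = 2.58 × 10^-9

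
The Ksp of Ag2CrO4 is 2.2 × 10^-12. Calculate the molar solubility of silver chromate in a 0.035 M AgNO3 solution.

Ag2CrO4(s) ⇌ 2 Ag^+(aq) + CrO4^2-(aq)
Ksp = [Ag^+]^2[CrO4^2-]
Let s be the molar solubility in this solution. [Ag^+] = 0.035 + 2s ≈ 0.035, [CrO4^2-] = s (since Ag^+ from AgNO3 dominates).
Ksp ≈ (0.035)^2 × s
s = 1.8 × 10^-9 M
Check: 2s = 3.6 x 10^-9 ≪ 0.035, so the approximation is valid.

s ≈ 1.8e-9 M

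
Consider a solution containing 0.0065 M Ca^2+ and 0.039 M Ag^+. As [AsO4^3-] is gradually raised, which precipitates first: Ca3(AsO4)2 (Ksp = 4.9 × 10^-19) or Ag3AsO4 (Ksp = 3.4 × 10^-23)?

Precipitation of each salt starts when its ion product equals its Ksp.
For Ca3(AsO4)2: 4.9 × 10^-19 = (0.0065)^3 × [AsO4^3-]^2  ⇒  [AsO4^3-] = 1.3 × 10^-6 M.
For Ag3AsO4: 3.4 × 10^-23 = (0.039)^3 × [AsO4^3-]  ⇒  [AsO4^3-] = 5.7 × 10^-19 M.
The salt with the lower threshold [AsO4^3-] precipitates first: Ag3AsO4.

Ag3AsO4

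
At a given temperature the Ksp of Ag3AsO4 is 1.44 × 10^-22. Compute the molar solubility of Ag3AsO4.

Ag3AsO4(s) <=> 3 Ag^+(aq) + AsO4^3-(aq)
Ksp = [Ag^+]^3[AsO4^3-]
Let s = molar solubility. Then [Ag^+] = 3s and [AsO4^3-] = s.
Substituting: Ksp = (3s)^3s = 27s^4
s = (1.44 × 10^-22 / 27)^(1/4) = 1.52 × 10^-6 M

s = 1.52 x 10^-6 M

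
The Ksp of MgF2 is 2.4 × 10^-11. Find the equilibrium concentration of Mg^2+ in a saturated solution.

[Mg^2+] = 1.8 × 10^-4 M

MgF2(s) <=> Mg^2+ + 2 F^-
Ksp = [Mg^2+][F^-]^2
With molar solubility s: [Mg^2+] = s, [F^-] = 2s.
So Ksp = s × (2s)^2 = 4s^3
Solving, s = (2.4 × 10^-11/4)^(1/3) = 1.82 × 10^-4 M
[Mg^2+] = s = 1.8 x 10^-4 M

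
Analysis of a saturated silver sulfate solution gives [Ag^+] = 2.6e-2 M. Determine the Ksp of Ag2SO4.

Ksp = 8.8 × 10^-6

Ag2SO4(s) ⇌ 2 Ag^+(aq) + SO4^2-(aq)
Stoichiometry gives [SO4^2-] = (1/2)[Ag^+] = 1.30 x 10^-2 M.
Ksp = [Ag^+]^2[SO4^2-]
Ksp = (2.6 x 10^-2)^2 × 1.30 x 10^-2 = 8.8 x 10^-6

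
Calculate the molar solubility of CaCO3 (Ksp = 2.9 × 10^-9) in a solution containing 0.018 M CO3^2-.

s ≈ 1.6 × 10^-7 M

CaCO3(s) ⇌ Ca^2+ + CO3^2-
Ksp = [Ca^2+][CO3^2-]
Let s be the molar solubility in this solution. [Ca^2+] = s, [CO3^2-] = 0.018 + s ≈ 0.018 (Ksp is small, so little additional dissolves).
Ksp ≈ s × 0.018
s = 1.6 x 10^-7 M
Check: s = 1.6 x 10^-7 ≪ 0.018, so the approximation is valid.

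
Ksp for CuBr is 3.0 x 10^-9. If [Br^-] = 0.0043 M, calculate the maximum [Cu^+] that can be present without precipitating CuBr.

[Cu^+] ≈ 7.0e-7 M

CuBr(s) ⇌ Cu^+(aq) + Br^-(aq)
Ksp = [Cu^+][Br^-]
Precipitation begins when Q = Ksp. With [Br^-] = 0.0043 M:
3.0 x 10^-9 = (0.0043) × [Cu^+]
[Cu^+] = (3.0 x 10^-9 / 4.3 x 10^-3) = 7.0 × 10^-7 M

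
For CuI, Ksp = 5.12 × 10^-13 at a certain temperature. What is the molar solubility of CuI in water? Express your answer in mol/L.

CuI(s) ⇌ Cu^+ + I^-
Ksp = [Cu^+][I^-]
If s mol/L of CuI dissolves, [Cu^+] = s and [I^-] = s.
Ksp = s × s = s^2
s = (5.12 × 10^-13)^(1/2) = 7.16 × 10^-7 M

7.16e-7 M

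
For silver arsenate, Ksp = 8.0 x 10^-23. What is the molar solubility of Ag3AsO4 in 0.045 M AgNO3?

Ag3AsO4(s) <=> 3 Ag^+ + AsO4^3-
Ksp = [Ag^+]^3[AsO4^3-]
Let s = moles of Ag3AsO4 that dissolve per litre. [Ag^+] = 0.045 + 3s ≈ 0.045, [AsO4^3-] = s (since Ag^+ from AgNO3 dominates).
Ksp ≈ (0.045)^3 × s
s = 8.8 x 10^-19 M
Check: 3s = 2.6 × 10^-18 ≪ 0.045, so the approximation is valid.

s ≈ 8.8 × 10^-19 M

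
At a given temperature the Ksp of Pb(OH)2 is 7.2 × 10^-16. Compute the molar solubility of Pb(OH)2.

s = 5.6 x 10^-6 M

Pb(OH)2(s) ⇌ Pb^2+ + 2 OH^-
Ksp = [Pb^2+][OH^-]^2
Let s = molar solubility. Then [Pb^2+] = s and [OH^-] = 2s.
Substituting: Ksp = s(2s)^2 = 4s^3
s^3 = 7.2 × 10^-16 / 4, so s = 5.6 x 10^-6 M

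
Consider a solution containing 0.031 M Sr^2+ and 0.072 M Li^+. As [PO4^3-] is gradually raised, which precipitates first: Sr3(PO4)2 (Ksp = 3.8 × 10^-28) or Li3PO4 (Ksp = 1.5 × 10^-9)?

Sr3(PO4)2

Precipitation of each salt starts when its ion product equals its Ksp.
For Sr3(PO4)2: 3.8 × 10^-28 = (0.031)^3 × [PO4^3-]^2  ⇒  [PO4^3-] = 3.6 x 10^-12 M.
For Li3PO4: 1.5 × 10^-9 = (0.072)^3 × [PO4^3-]  ⇒  [PO4^3-] = 4.0 × 10^-6 M.
The salt with the lower threshold [PO4^3-] precipitates first: Sr3(PO4)2.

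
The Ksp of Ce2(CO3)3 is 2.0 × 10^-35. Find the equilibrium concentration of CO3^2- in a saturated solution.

[CO3^2-] ≈ 1.4e-7 M

Ce2(CO3)3(s) ⇌ 2 Ce^3+ + 3 CO3^2-
Ksp = [Ce^3+]^2[CO3^2-]^3
For each mole of Ce2(CO3)3 that dissolves: [Ce^3+] = 2s, [CO3^2-] = 3s.
So Ksp = (2s)^2 × (3s)^3 = 108s^5
s^5 = 2.0 × 10^-35 / 108, so s = 4.50 × 10^-8 M
[CO3^2-] = 3s = 1.4 × 10^-7 M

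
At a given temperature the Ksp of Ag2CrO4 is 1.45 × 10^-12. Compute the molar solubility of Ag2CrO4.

Ag2CrO4(s) <=> 2 Ag^+ + CrO4^2-
Ksp = [Ag^+]^2[CrO4^2-]
Let s = molar solubility. Then [Ag^+] = 2s and [CrO4^2-] = s.
Ksp = (2s)^2s = 4s^3
s^3 = 1.45 × 10^-12 / 4, so s = 7.13 × 10^-5 M

s = 7.13 x 10^-5 M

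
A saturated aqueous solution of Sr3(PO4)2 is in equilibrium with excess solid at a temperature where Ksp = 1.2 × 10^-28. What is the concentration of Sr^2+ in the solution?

[Sr^2+] ≈ 3.1 × 10^-6 M

Sr3(PO4)2(s) <=> 3 Sr^2+(aq) + 2 PO4^3-(aq)
Ksp = [Sr^2+]^3[PO4^3-]^2
For each mole of Sr3(PO4)2 that dissolves: [Sr^2+] = 3s, [PO4^3-] = 2s.
So Ksp = (3s)^3 × (2s)^2 = 108s^5
s = (1.2 × 10^-28 / 108)^(1/5) = 1.02 x 10^-6 M
[Sr^2+] = 3s = 3.1 × 10^-6 M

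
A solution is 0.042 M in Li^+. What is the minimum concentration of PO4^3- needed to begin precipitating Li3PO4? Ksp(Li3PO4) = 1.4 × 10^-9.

[PO4^3-] = 1.9e-5 M

Li3PO4(s) ⇌ 3 Li^+ + PO4^3-
Ksp = [Li^+]^3[PO4^3-]
Precipitation begins when Q = Ksp. With [Li^+] = 0.042 M:
1.4 × 10^-9 = (0.042)^3 × [PO4^3-]
[PO4^3-] = (1.4 × 10^-9 / 7.41 × 10^-5) = 1.9 × 10^-5 M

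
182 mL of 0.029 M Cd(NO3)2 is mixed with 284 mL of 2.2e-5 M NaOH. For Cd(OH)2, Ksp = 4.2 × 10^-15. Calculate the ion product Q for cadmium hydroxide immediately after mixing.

Total volume = 182 + 284 = 466 mL.
[Cd^2+] = 2.9 x 10^-2 × (182/466) = 1.13 × 10^-2 M
[OH^-] = 2.2 × 10^-5 × (284/466) = 1.34 x 10^-5 M
Cd(OH)2(s) ⇌ Cd^2+(aq) + 2 OH^-(aq), so Q = [Cd^2+][OH^-]^2
Q = (1.13 × 10^-2)(1.34 × 10^-5)^2 = 2.0 × 10^-12
Q > Ksp, so Cd(OH)2 will precipitate.

Q ≈ 2.0e-12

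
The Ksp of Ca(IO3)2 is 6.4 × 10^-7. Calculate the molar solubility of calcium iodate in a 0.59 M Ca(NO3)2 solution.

s ≈ 5.2e-4 M

Ca(IO3)2(s) ⇌ Ca^2+ + 2 IO3^-
Ksp = [Ca^2+][IO3^-]^2
Let s be the molar solubility in this solution. [Ca^2+] = 0.59 + s ≈ 0.59, [IO3^-] = 2s (since Ca^2+ from Ca(NO3)2 dominates).
Ksp ≈ 0.59 × (2s)^2
s = 5.2 x 10^-4 M
Check: s = 5.2 × 10^-4 ≪ 0.59, so the approximation is valid.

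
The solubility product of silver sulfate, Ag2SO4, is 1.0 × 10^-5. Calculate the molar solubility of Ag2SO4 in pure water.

Ag2SO4(s) <=> 2 Ag^+(aq) + SO4^2-(aq)
Ksp = [Ag^+]^2[SO4^2-]
Let s = molar solubility. Then [Ag^+] = 2s and [SO4^2-] = s.
Substituting: Ksp = (2s)^2s = 4s^3
s^3 = 1.0 × 10^-5 / 4, so s = 1.4 x 10^-2 M

1.4 × 10^-2 M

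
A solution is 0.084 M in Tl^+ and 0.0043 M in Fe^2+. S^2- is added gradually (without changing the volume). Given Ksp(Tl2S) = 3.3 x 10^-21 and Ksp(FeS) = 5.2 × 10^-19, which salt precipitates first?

Each salt begins to precipitate when Q = Ksp, i.e. when [S^2-] reaches its threshold.
For Tl2S: 3.3 x 10^-21 = (0.084)^2 × [S^2-]  ⇒  [S^2-] = 4.7 × 10^-19 M.
For FeS: 5.2 × 10^-19 = 0.0043 × [S^2-]  ⇒  [S^2-] = 1.2 × 10^-16 M.
The salt with the lower threshold [S^2-] precipitates first: Tl2S.

Tl2S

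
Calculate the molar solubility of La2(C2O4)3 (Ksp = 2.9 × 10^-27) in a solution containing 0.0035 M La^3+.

La2(C2O4)3(s) ⇌ 2 La^3+ + 3 C2O4^2-
Ksp = [La^3+]^2[C2O4^2-]^3
If s mol/L dissolves here, [La^3+] = 0.0035 + 2s ≈ 0.0035, [C2O4^2-] = 3s (since the La^3+ already present dominates).
Ksp ≈ (0.0035)^2 × (3s)^3
s = 2.1 × 10^-8 M
Check: 2s = 4.1 × 10^-8 ≪ 0.0035, so the approximation is valid.

s ≈ 2.1 × 10^-8 M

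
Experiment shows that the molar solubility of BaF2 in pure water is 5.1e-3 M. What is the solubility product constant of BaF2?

Ksp ≈ 5.3e-7

BaF2(s) <=> Ba^2+(aq) + 2 F^-(aq)
Let s = molar solubility. Then [Ba^2+] = s and [F^-] = 2s.
Ksp = [Ba^2+][F^-]^2
So Ksp = s × (2s)^2 = 4s^3
With s = 5.1 × 10^-3: Ksp = 5.3 × 10^-7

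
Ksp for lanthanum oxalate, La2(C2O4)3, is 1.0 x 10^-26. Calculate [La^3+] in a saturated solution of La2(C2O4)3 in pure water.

La2(C2O4)3(s) <=> 2 La^3+ + 3 C2O4^2-
Ksp = [La^3+]^2[C2O4^2-]^3
With molar solubility s: [La^3+] = 2s, [C2O4^2-] = 3s.
Substituting: Ksp = (2s)^2(3s)^3 = 108s^5
s = (1.0 x 10^-26 / 108)^(1/5) = 2.47 × 10^-6 M
[La^3+] = 2s = 4.9 x 10^-6 M

[La^3+] = 4.9e-6 M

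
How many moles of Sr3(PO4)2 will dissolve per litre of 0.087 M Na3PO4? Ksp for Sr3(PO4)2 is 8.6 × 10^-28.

Sr3(PO4)2(s) ⇌ 3 Sr^2+ + 2 PO4^3-
Ksp = [Sr^2+]^3[PO4^3-]^2
Let s = moles of Sr3(PO4)2 that dissolve per litre. [Sr^2+] = 3s, [PO4^3-] = 0.087 + 2s ≈ 0.087 (common-ion effect: PO4^3- is already 0.087 M).
Ksp ≈ (3s)^3 × (0.087)^2
s = 1.6 × 10^-9 M
Check: 2s = 3.2 x 10^-9 ≪ 0.087, so the approximation is valid.

1.6e-9 M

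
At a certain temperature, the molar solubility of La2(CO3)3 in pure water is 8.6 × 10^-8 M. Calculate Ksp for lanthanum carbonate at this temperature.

5.1e-34

La2(CO3)3(s) ⇌ 2 La^3+ + 3 CO3^2-
If s mol/L of La2(CO3)3 dissolves, [La^3+] = 2s and [CO3^2-] = 3s.
Ksp = [La^3+]^2[CO3^2-]^3
So Ksp = (2s)^2 × (3s)^3 = 108s^5
Ksp = 108 × (8.6 x 10^-8)^5 = 5.1 × 10^-34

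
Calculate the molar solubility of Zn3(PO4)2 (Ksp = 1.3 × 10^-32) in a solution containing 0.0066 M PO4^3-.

s ≈ 2.2e-10 M

Zn3(PO4)2(s) ⇌ 3 Zn^2+(aq) + 2 PO4^3-(aq)
Ksp = [Zn^2+]^3[PO4^3-]^2
If s mol/L dissolves here, [Zn^2+] = 3s, [PO4^3-] = 0.0066 + 2s ≈ 0.0066 (common-ion effect: PO4^3- is already 0.0066 M).
Ksp ≈ (3s)^3 × (0.0066)^2
s = 2.2 × 10^-10 M
Check: 2s = 4.5 × 10^-10 ≪ 0.0066, so the approximation is valid.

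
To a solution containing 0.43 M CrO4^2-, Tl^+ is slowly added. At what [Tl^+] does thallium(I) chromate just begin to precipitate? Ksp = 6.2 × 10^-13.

1.2 x 10^-6 M

Tl2CrO4(s) <=> 2 Tl^+ + CrO4^2-
Ksp = [Tl^+]^2[CrO4^2-]
Precipitation begins when Q = Ksp. With [CrO4^2-] = 0.43 M:
6.2 × 10^-13 = (0.43) × [Tl^+]^2
[Tl^+] = (6.2 × 10^-13 / 4.3 × 10^-1)^(1/2) = 1.2 × 10^-6 M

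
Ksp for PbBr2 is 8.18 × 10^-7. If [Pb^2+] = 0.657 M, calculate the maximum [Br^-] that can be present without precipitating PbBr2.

PbBr2(s) <=> Pb^2+(aq) + 2 Br^-(aq)
Ksp = [Pb^2+][Br^-]^2
Precipitation begins when Q = Ksp. With [Pb^2+] = 0.657 M:
8.18 × 10^-7 = (0.657) × [Br^-]^2
[Br^-] = (8.18 × 10^-7 / 6.57 × 10^-1)^(1/2) = 1.12 x 10^-3 M

[Br^-] = 1.12e-3 M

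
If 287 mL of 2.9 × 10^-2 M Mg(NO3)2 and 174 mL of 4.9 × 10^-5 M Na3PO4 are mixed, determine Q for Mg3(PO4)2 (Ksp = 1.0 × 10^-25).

Total volume = 287 + 174 = 461 mL.
[Mg^2+] = 2.9 × 10^-2 × (287/461) = 1.81 x 10^-2 M
[PO4^3-] = 4.9 × 10^-5 × (174/461) = 1.85 × 10^-5 M
Mg3(PO4)2(s) <=> 3 Mg^2+(aq) + 2 PO4^3-(aq), so Q = [Mg^2+]^3[PO4^3-]^2
Q = (1.81 x 10^-2)^3(1.85 x 10^-5)^2 = 2.0 x 10^-15
Q > Ksp, so Mg3(PO4)2 will precipitate.

Q = 2.0 x 10^-15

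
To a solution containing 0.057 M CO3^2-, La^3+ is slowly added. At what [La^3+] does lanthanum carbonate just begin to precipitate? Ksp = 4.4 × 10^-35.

La2(CO3)3(s) <=> 2 La^3+(aq) + 3 CO3^2-(aq)
Ksp = [La^3+]^2[CO3^2-]^3
Precipitation begins when Q = Ksp. With [CO3^2-] = 0.057 M:
4.4 × 10^-35 = (0.057)^3 × [La^3+]^2
[La^3+] = (4.4 × 10^-35 / 1.85 × 10^-4)^(1/2) = 4.9 x 10^-16 M

[La^3+] ≈ 4.9 × 10^-16 M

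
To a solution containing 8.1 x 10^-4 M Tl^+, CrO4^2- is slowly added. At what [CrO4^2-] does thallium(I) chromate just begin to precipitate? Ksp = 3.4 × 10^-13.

Tl2CrO4(s) ⇌ 2 Tl^+ + CrO4^2-
Ksp = [Tl^+]^2[CrO4^2-]
Precipitation begins when Q = Ksp. With [Tl^+] = 8.1 x 10^-4 M:
3.4 × 10^-13 = (8.1 x 10^-4)^2 × [CrO4^2-]
[CrO4^2-] = (3.4 × 10^-13 / 6.56 × 10^-7) = 5.2 x 10^-7 M

[CrO4^2-] ≈ 5.2 × 10^-7 M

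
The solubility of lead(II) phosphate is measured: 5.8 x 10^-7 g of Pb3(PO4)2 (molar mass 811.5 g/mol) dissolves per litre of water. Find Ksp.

Ksp ≈ 2.0e-44

Molar solubility s = (5.8 × 10^-7 g/L) / (811.5 g/mol) = 7.15 × 10^-10 M.
Pb3(PO4)2(s) ⇌ 3 Pb^2+ + 2 PO4^3-
Let s = molar solubility. Then [Pb^2+] = 3s and [PO4^3-] = 2s.
Ksp = [Pb^2+]^3[PO4^3-]^2
So Ksp = (3s)^3 × (2s)^2 = 108s^5
With s = 7.15 × 10^-10: Ksp = 2.0 x 10^-44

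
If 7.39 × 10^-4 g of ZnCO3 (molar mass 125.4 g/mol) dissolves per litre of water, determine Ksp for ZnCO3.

Molar solubility s = (7.39 x 10^-4 g/L) / (125.4 g/mol) = 5.893 × 10^-6 M.
ZnCO3(s) <=> Zn^2+ + CO3^2-
For each mole of ZnCO3 that dissolves: [Zn^2+] = s, [CO3^2-] = s.
Ksp = [Zn^2+][CO3^2-]
Ksp = s^2
Ksp = (5.893 × 10^-6)^2 = 3.47 × 10^-11

Ksp = 3.47 × 10^-11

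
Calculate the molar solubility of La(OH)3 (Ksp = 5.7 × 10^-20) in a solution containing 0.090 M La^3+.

La(OH)3(s) ⇌ La^3+ + 3 OH^-
Ksp = [La^3+][OH^-]^3
Let s = moles of La(OH)3 that dissolve per litre. [La^3+] = 0.090 + s ≈ 0.090, [OH^-] = 3s (Ksp is small, so little additional dissolves).
Ksp ≈ 0.090 × (3s)^3
s = 2.9 x 10^-7 M
Check: s = 2.9 x 10^-7 ≪ 0.090, so the approximation is valid.

s = 2.9e-7 M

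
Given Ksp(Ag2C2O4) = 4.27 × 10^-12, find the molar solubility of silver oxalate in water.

Ag2C2O4(s) ⇌ 2 Ag^+(aq) + C2O4^2-(aq)
Ksp = [Ag^+]^2[C2O4^2-]
Let s = molar solubility. Then [Ag^+] = 2s and [C2O4^2-] = s.
So Ksp = (2s)^2 × s = 4s^3
Solving, s = (4.27 × 10^-12/4)^(1/3) = 1.02 × 10^-4 M

s ≈ 1.02e-4 M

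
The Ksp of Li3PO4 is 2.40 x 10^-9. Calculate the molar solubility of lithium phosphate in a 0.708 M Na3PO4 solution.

Li3PO4(s) ⇌ 3 Li^+(aq) + PO4^3-(aq)
Ksp = [Li^+]^3[PO4^3-]
If s mol/L dissolves here, [Li^+] = 3s, [PO4^3-] = 0.708 + s ≈ 0.708 (Ksp is small, so little additional dissolves).
Ksp ≈ (3s)^3 × 0.708
s = 5.01 × 10^-4 M
Check: s = 5.0 × 10^-4 ≪ 0.708, so the approximation is valid.

5.01 × 10^-4 M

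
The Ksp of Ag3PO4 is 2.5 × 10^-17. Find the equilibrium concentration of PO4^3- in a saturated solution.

3.1 × 10^-5 M

Ag3PO4(s) ⇌ 3 Ag^+(aq) + PO4^3-(aq)
Ksp = [Ag^+]^3[PO4^3-]
If s mol/L of Ag3PO4 dissolves, [Ag^+] = 3s and [PO4^3-] = s.
So Ksp = (3s)^3 × s = 27s^4
s = (2.5 × 10^-17 / 27)^(1/4) = 3.10 × 10^-5 M
[PO4^3-] = s = 3.1 x 10^-5 M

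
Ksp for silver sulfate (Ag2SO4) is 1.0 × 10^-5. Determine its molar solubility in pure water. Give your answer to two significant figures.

s ≈ 1.4 x 10^-2 M

Ag2SO4(s) ⇌ 2 Ag^+(aq) + SO4^2-(aq)
Ksp = [Ag^+]^2[SO4^2-]
With molar solubility s: [Ag^+] = 2s, [SO4^2-] = s.
Ksp = (2s)^2s = 4s^3
s = (1.0 × 10^-5 / 4)^(1/3) = 1.4 x 10^-2 M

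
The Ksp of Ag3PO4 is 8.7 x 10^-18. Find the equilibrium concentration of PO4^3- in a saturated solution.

[PO4^3-] = 2.4 × 10^-5 M

Ag3PO4(s) ⇌ 3 Ag^+ + PO4^3-
Ksp = [Ag^+]^3[PO4^3-]
With molar solubility s: [Ag^+] = 3s, [PO4^3-] = s.
Ksp = (3s)^3s = 27s^4
s = (8.7 x 10^-18 / 27)^(1/4) = 2.38 × 10^-5 M
[PO4^3-] = s = 2.4 × 10^-5 M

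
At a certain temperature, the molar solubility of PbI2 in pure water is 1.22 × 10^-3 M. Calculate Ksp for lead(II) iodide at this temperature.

Ksp = 7.26 × 10^-9

PbI2(s) <=> Pb^2+(aq) + 2 I^-(aq)
For each mole of PbI2 that dissolves: [Pb^2+] = s, [I^-] = 2s.
Ksp = [Pb^2+][I^-]^2
Ksp = s(2s)^2 = 4s^3
Ksp = 4 × (1.22 x 10^-3)^3 = 7.26 x 10^-9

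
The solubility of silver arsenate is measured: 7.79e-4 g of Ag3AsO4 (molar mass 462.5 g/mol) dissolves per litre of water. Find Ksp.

2.17 × 10^-22

Molar solubility s = (7.79 × 10^-4 g/L) / (462.5 g/mol) = 1.684 x 10^-6 M.
Ag3AsO4(s) <=> 3 Ag^+ + AsO4^3-
Let s = molar solubility. Then [Ag^+] = 3s and [AsO4^3-] = s.
Ksp = [Ag^+]^3[AsO4^3-]
Substituting: Ksp = (3s)^3s = 27s^4
With s = 1.684 x 10^-6: Ksp = 2.17 × 10^-22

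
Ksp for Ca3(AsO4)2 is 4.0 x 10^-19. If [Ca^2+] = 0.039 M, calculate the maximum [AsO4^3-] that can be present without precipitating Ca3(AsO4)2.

Ca3(AsO4)2(s) ⇌ 3 Ca^2+ + 2 AsO4^3-
Ksp = [Ca^2+]^3[AsO4^3-]^2
Precipitation begins when Q = Ksp. With [Ca^2+] = 0.039 M:
4.0 x 10^-19 = (0.039)^3 × [AsO4^3-]^2
[AsO4^3-] = (4.0 x 10^-19 / 5.93 x 10^-5)^(1/2) = 8.2 x 10^-8 M

8.2 × 10^-8 M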